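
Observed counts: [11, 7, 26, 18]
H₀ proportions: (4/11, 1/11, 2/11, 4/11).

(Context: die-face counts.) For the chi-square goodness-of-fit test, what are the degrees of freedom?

degrees of freedom = 3

df = k − 1 = 4 − 1 = 3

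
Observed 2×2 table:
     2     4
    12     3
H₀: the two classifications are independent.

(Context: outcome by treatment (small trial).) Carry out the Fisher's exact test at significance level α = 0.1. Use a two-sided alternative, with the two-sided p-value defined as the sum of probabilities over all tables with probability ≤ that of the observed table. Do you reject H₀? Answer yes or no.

Margins: r₁=6, r₂=15, c₁=14, c₂=7, n=21
p_obs = C(6,2)·C(15,12)/C(21,14); sum pmf over tables with pmf ≤ p_obs
p-value (two-sided) = 0.11958
At α=0.1: p ≥ α → fail to reject H₀

reject H₀: no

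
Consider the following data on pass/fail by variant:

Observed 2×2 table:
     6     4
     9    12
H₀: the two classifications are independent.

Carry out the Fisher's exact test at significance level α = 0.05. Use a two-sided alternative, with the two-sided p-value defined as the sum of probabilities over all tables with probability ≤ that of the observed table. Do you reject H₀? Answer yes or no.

Margins: r₁=10, r₂=21, c₁=15, c₂=16, n=31
p_obs = C(10,6)·C(21,9)/C(31,15); sum pmf over tables with pmf ≤ p_obs
p-value (two-sided) = 0.45779
At α=0.05: p ≥ α → fail to reject H₀

reject H₀: no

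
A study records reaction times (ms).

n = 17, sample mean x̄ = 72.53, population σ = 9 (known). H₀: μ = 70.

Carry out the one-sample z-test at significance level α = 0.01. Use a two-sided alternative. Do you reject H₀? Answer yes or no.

SE = σ/√n = 9/√17 = 2.1828
z = (x̄−μ₀)/SE = (72.53−70)/2.1828 = 1.1591
p-value (two-sided) = 0.24644
At α=0.01: p ≥ α → fail to reject H₀

reject H₀: no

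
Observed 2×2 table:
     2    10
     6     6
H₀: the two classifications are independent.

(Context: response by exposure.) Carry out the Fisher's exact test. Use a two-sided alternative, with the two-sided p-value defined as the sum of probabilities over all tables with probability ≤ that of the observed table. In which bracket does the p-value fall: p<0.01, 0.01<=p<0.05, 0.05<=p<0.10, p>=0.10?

p-value bracket: p>=0.10

Margins: r₁=12, r₂=12, c₁=8, c₂=16, n=24
p_obs = C(12,2)·C(12,6)/C(24,8); sum pmf over tables with pmf ≤ p_obs
p-value (two-sided) = 0.19303
→ bracket: p>=0.10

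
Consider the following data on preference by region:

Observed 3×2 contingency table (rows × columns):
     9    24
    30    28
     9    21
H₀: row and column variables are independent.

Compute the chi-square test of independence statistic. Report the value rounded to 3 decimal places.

Row totals [33, 58, 30], col totals [48, 73], n=121
χ² = (9−13.09)²/13.09 + (24−19.91)²/19.91 + (30−23.01)²/23.01 + (28−34.99)²/34.99 + (9−11.90)²/11.90 + (21−18.10)²/18.10 = 6.8127
df = 2

test statistic = 6.813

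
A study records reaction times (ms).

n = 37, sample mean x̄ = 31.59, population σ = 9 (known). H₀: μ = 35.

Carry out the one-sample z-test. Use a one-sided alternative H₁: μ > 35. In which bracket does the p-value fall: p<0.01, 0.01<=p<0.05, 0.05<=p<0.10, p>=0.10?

p-value bracket: p>=0.10

SE = σ/√n = 9/√37 = 1.4796
z = (x̄−μ₀)/SE = (31.59−35)/1.4796 = -2.3047
p-value (one-sided, H₁ greater) = 0.98941
→ bracket: p>=0.10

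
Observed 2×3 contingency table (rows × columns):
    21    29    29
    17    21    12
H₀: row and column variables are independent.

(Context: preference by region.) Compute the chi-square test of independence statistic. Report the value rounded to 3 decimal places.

Row totals [79, 50], col totals [38, 50, 41], n=129
χ² = (21−23.27)²/23.27 + (29−30.62)²/30.62 + (29−25.11)²/25.11 + (17−14.73)²/14.73 + (21−19.38)²/19.38 + (12−15.89)²/15.89 = 2.3492
df = 2

test statistic = 2.349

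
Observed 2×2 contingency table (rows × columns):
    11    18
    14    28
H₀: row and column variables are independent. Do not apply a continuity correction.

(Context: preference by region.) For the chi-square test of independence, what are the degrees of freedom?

df = (r−1)(c−1) = (2−1)·(2−1) = 1

degrees of freedom = 1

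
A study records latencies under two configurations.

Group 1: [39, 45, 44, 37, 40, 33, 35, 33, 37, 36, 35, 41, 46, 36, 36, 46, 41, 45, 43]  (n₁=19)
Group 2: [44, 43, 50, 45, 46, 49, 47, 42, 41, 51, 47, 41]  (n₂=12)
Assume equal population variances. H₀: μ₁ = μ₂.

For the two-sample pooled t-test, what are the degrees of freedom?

degrees of freedom = 29

df = n₁ + n₂ − 2 = 19 + 12 − 2 = 29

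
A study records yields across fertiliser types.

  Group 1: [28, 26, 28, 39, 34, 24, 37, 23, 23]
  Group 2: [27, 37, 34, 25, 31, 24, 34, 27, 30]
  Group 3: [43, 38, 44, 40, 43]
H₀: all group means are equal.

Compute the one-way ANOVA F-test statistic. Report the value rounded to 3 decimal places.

test statistic = 11.918

Group means [29.11, 29.89, 41.60], grand mean 32.130
SSB = Σnᵢ(x̄ᵢ−x̄)² = 575.631; SSW = ΣΣ(x−x̄ᵢ)² = 482.978
MSB = 575.631/2 = 287.8155; MSW = 482.978/20 = 24.1489
F = MSB/MSW = 11.9184
df = (2, 20)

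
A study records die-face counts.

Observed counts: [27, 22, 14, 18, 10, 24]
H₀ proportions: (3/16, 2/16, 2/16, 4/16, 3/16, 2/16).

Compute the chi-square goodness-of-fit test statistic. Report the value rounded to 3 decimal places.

test statistic = 22.090

n = 115; E_i = n·p_i = [21.56, 14.38, 14.38, 28.75, 21.56, 14.38]
χ² = (27−21.56)²/21.56 + (22−14.38)²/14.38 + (14−14.38)²/14.38 + (18−28.75)²/28.75 + (10−21.56)²/21.56 + (24−14.38)²/14.38 = 22.0899
df = 5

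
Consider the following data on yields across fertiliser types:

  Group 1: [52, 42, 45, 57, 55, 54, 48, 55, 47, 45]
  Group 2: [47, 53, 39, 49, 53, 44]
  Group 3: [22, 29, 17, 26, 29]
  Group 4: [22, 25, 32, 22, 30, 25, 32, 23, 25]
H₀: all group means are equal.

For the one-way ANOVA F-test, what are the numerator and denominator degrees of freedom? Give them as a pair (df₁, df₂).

degrees of freedom = [3, 26]

k = 4 groups, N = 30 total
df = (k−1, N−k) = (4−1, 30−4) = (3, 26)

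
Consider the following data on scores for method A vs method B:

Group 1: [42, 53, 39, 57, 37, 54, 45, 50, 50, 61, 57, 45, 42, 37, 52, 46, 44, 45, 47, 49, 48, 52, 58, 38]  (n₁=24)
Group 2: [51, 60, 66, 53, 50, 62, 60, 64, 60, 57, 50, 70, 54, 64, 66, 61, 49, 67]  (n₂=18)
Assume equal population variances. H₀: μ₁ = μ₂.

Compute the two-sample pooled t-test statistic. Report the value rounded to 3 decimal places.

test statistic = -5.369

x̄₁=47.833, s₁=6.838, n₁=24
x̄₂=59.111, s₂=6.597, n₂=18
s_p² = [23·6.838² + 17·6.597²]/40 = 45.3778
SE = √(s_p²·(1/24+1/18)) = 2.1004
t = (47.833−59.111)/2.1004 = -5.3693
df = 40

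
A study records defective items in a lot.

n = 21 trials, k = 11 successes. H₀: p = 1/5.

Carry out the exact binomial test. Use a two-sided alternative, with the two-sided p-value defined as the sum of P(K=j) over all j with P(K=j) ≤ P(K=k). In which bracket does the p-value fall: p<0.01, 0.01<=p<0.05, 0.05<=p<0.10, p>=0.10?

p-value bracket: p<0.01

Exact binomial: n=21, k=11, p₀=1/5=0.2000
P(X=j) = C(n,j)·p₀^j·(1−p₀)^(n−j); p = Σ P(X=j) over j with P(X=j) ≤ P(X=11)
p-value (two-sided) = 0.00097
→ bracket: p<0.01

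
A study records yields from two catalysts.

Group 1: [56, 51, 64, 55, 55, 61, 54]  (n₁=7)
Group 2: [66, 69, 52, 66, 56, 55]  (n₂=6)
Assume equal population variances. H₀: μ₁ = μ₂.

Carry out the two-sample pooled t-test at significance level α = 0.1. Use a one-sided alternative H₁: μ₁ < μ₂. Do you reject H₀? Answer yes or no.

x̄₁=56.571, s₁=4.429, n₁=7
x̄₂=60.667, s₂=7.146, n₂=6
s_p² = [6·4.429² + 5·7.146²]/11 = 33.9134
SE = √(s_p²·(1/7+1/6)) = 3.2399
t = (56.571−60.667)/3.2399 = -1.2640
df = 11
p-value (one-sided, H₁ less) = 0.11618
At α=0.1: p ≥ α → fail to reject H₀

reject H₀: no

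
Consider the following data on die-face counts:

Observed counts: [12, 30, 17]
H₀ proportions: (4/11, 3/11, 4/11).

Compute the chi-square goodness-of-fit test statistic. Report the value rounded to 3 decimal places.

test statistic = 17.114

n = 59; E_i = n·p_i = [21.45, 16.09, 21.45]
χ² = (12−21.45)²/21.45 + (30−16.09)²/16.09 + (17−21.45)²/21.45 = 17.1144
df = 2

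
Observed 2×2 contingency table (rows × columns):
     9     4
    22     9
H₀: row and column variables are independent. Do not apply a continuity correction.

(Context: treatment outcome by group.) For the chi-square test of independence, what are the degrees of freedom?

degrees of freedom = 1

df = (r−1)(c−1) = (2−1)·(2−1) = 1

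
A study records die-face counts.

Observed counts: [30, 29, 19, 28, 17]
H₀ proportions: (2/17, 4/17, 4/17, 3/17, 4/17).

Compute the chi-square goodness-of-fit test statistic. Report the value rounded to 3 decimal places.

test statistic = 26.833

n = 123; E_i = n·p_i = [14.47, 28.94, 28.94, 21.71, 28.94]
χ² = (30−14.47)²/14.47 + (29−28.94)²/28.94 + (19−28.94)²/28.94 + (28−21.71)²/21.71 + (17−28.94)²/28.94 = 26.8327
df = 4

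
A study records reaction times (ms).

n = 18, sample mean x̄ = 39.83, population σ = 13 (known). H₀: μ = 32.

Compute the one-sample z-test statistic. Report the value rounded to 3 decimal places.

test statistic = 2.555

SE = σ/√n = 13/√18 = 3.0641
z = (x̄−μ₀)/SE = (39.83−32)/3.0641 = 2.5554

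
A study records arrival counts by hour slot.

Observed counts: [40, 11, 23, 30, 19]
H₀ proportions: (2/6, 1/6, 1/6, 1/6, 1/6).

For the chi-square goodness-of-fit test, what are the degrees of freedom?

df = k − 1 = 5 − 1 = 4

degrees of freedom = 4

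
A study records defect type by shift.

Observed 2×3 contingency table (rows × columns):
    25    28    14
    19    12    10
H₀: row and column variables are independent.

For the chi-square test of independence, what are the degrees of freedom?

degrees of freedom = 2

df = (r−1)(c−1) = (2−1)·(3−1) = 2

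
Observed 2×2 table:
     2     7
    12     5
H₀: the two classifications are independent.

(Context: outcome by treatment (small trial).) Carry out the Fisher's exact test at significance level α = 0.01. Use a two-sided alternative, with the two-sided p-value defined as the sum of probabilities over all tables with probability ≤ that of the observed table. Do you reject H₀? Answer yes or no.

Margins: r₁=9, r₂=17, c₁=14, c₂=12, n=26
p_obs = C(9,2)·C(17,12)/C(26,14); sum pmf over tables with pmf ≤ p_obs
p-value (two-sided) = 0.03753
At α=0.01: p ≥ α → fail to reject H₀

reject H₀: no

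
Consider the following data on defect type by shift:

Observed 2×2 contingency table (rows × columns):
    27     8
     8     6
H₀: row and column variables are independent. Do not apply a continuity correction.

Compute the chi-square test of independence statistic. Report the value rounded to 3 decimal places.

test statistic = 1.960

Row totals [35, 14], col totals [35, 14], n=49
χ² = (27−25.00)²/25.00 + (8−10.00)²/10.00 + (8−10.00)²/10.00 + (6−4.00)²/4.00 = 1.9600
df = 1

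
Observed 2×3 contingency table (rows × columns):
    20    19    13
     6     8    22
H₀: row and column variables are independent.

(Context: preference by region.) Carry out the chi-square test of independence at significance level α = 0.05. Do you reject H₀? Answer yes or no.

Row totals [52, 36], col totals [26, 27, 35], n=88
χ² = (20−15.36)²/15.36 + (19−15.95)²/15.95 + (13−20.68)²/20.68 + (6−10.64)²/10.64 + (8−11.05)²/11.05 + (22−14.32)²/14.32 = 11.8157
df = 2
p-value (upper-tail) = 0.00272
At α=0.05: p < α → reject H₀

reject H₀: yes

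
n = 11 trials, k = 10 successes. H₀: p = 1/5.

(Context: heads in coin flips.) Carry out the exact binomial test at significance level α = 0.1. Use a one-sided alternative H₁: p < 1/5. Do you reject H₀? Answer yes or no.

Exact binomial: n=11, k=10, p₀=1/5=0.2000
P(X≤10) from Σ C(n,i)·p₀^i·(1−p₀)^(n−i)
p-value (one-sided, H₁ less) = 1.00000
At α=0.1: p ≥ α → fail to reject H₀

reject H₀: no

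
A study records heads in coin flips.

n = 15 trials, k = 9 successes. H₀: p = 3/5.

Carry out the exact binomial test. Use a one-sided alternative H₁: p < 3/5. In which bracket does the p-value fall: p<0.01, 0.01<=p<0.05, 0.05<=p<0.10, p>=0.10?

p-value bracket: p>=0.10

Exact binomial: n=15, k=9, p₀=3/5=0.6000
P(X≤9) from Σ C(n,i)·p₀^i·(1−p₀)^(n−i)
p-value (one-sided, H₁ less) = 0.59678
→ bracket: p>=0.10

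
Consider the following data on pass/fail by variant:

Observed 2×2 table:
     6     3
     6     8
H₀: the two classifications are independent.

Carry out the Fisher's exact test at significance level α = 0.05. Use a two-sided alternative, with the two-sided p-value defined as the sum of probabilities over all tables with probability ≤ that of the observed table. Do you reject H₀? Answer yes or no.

reject H₀: no

Margins: r₁=9, r₂=14, c₁=12, c₂=11, n=23
p_obs = C(9,6)·C(14,6)/C(23,12); sum pmf over tables with pmf ≤ p_obs
p-value (two-sided) = 0.40032
At α=0.05: p ≥ α → fail to reject H₀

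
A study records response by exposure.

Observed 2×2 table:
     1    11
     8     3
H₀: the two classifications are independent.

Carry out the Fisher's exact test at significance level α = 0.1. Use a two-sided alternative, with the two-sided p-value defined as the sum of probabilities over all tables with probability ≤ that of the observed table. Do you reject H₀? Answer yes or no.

Margins: r₁=12, r₂=11, c₁=9, c₂=14, n=23
p_obs = C(12,1)·C(11,8)/C(23,9); sum pmf over tables with pmf ≤ p_obs
p-value (two-sided) = 0.00276
At α=0.1: p < α → reject H₀

reject H₀: yes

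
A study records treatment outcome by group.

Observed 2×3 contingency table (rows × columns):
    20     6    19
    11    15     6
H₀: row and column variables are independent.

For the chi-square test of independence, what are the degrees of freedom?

df = (r−1)(c−1) = (2−1)·(3−1) = 2

degrees of freedom = 2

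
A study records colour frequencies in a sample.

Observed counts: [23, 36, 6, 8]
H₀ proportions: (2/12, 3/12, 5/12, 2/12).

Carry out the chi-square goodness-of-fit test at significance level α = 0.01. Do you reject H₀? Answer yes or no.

reject H₀: yes

n = 73; E_i = n·p_i = [12.17, 18.25, 30.42, 12.17]
χ² = (23−12.17)²/12.17 + (36−18.25)²/18.25 + (6−30.42)²/30.42 + (8−12.17)²/12.17 = 47.9370
df = 3
p-value (upper-tail) = 0.00000
At α=0.01: p < α → reject H₀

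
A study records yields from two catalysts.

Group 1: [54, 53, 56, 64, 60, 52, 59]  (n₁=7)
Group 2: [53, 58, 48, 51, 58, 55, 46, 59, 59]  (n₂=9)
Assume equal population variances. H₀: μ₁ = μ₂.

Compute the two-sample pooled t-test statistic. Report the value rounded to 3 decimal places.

test statistic = 1.166

x̄₁=56.857, s₁=4.337, n₁=7
x̄₂=54.111, s₂=4.910, n₂=9
s_p² = [6·4.337² + 8·4.910²]/14 = 21.8390
SE = √(s_p²·(1/7+1/9)) = 2.3551
t = (56.857−54.111)/2.3551 = 1.1660
df = 14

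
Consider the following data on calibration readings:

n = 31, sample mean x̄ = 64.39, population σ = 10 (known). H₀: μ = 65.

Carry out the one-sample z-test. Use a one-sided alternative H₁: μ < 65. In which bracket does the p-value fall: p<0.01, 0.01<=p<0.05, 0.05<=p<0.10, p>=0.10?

p-value bracket: p>=0.10

SE = σ/√n = 10/√31 = 1.7961
z = (x̄−μ₀)/SE = (64.39−65)/1.7961 = -0.3396
p-value (one-sided, H₁ less) = 0.36707
→ bracket: p>=0.10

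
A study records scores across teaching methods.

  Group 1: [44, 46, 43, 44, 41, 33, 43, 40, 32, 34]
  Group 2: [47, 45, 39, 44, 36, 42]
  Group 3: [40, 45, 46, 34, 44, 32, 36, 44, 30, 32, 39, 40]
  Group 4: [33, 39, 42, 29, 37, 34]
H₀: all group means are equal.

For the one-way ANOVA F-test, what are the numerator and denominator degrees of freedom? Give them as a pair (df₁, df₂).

degrees of freedom = [3, 30]

k = 4 groups, N = 34 total
df = (k−1, N−k) = (4−1, 34−4) = (3, 30)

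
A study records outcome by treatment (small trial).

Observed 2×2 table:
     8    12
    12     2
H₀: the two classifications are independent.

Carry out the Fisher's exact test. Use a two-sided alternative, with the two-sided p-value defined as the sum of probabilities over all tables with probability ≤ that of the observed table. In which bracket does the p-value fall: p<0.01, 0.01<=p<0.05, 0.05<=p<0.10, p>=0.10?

Margins: r₁=20, r₂=14, c₁=20, c₂=14, n=34
p_obs = C(20,8)·C(14,12)/C(34,20); sum pmf over tables with pmf ≤ p_obs
p-value (two-sided) = 0.01284
→ bracket: 0.01<=p<0.05

p-value bracket: 0.01<=p<0.05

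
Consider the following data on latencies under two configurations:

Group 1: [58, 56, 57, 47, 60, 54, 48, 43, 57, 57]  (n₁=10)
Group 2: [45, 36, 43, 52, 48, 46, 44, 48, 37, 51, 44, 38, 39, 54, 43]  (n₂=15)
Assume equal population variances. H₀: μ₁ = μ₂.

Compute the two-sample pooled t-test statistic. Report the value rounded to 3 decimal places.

test statistic = 4.042

x̄₁=53.700, s₁=5.658, n₁=10
x̄₂=44.533, s₂=5.489, n₂=15
s_p² = [9·5.658² + 14·5.489²]/23 = 30.8623
SE = √(s_p²·(1/10+1/15)) = 2.2680
t = (53.700−44.533)/2.2680 = 4.0418
df = 23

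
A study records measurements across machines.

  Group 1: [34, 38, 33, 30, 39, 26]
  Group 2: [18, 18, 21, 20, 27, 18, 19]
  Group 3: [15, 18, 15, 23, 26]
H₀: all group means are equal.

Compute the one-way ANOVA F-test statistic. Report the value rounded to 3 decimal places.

test statistic = 19.613

Group means [33.33, 20.14, 19.40], grand mean 24.333
SSB = Σnᵢ(x̄ᵢ−x̄)² = 730.610; SSW = ΣΣ(x−x̄ᵢ)² = 279.390
MSB = 730.610/2 = 365.3048; MSW = 279.390/15 = 18.6260
F = MSB/MSW = 19.6126
df = (2, 15)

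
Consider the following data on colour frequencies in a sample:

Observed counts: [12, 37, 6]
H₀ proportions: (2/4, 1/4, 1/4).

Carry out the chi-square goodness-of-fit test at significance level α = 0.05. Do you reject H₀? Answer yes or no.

reject H₀: yes

n = 55; E_i = n·p_i = [27.50, 13.75, 13.75]
χ² = (12−27.50)²/27.50 + (37−13.75)²/13.75 + (6−13.75)²/13.75 = 52.4182
df = 2
p-value (upper-tail) = 0.00000
At α=0.05: p < α → reject H₀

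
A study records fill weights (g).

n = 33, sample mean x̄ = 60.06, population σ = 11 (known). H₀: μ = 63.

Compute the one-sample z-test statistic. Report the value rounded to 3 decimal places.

SE = σ/√n = 11/√33 = 1.9149
z = (x̄−μ₀)/SE = (60.06−63)/1.9149 = -1.5354

test statistic = -1.535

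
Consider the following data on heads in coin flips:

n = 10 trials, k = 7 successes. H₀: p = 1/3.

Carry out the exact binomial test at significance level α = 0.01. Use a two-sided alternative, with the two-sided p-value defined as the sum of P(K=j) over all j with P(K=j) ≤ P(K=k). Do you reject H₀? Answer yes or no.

reject H₀: no

Exact binomial: n=10, k=7, p₀=1/3=0.3333
P(X=j) = C(n,j)·p₀^j·(1−p₀)^(n−j); p = Σ P(X=j) over j with P(X=j) ≤ P(X=7)
p-value (two-sided) = 0.01966
At α=0.01: p ≥ α → fail to reject H₀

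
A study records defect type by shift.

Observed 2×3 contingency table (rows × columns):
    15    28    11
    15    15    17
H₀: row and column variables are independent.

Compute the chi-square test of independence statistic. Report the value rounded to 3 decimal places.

Row totals [54, 47], col totals [30, 43, 28], n=101
χ² = (15−16.04)²/16.04 + (28−22.99)²/22.99 + (11−14.97)²/14.97 + (15−13.96)²/13.96 + (15−20.01)²/20.01 + (17−13.03)²/13.03 = 4.7536
df = 2

test statistic = 4.754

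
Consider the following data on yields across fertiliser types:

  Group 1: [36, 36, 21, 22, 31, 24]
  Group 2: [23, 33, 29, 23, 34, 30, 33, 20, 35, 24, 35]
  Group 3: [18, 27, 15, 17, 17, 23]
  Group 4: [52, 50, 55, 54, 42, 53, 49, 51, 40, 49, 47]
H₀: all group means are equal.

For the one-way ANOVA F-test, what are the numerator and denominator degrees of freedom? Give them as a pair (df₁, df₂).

degrees of freedom = [3, 30]

k = 4 groups, N = 34 total
df = (k−1, N−k) = (4−1, 34−4) = (3, 30)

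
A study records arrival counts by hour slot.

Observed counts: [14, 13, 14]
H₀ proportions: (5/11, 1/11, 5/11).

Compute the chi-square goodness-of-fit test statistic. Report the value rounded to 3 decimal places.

n = 41; E_i = n·p_i = [18.64, 3.73, 18.64]
χ² = (14−18.64)²/18.64 + (13−3.73)²/3.73 + (14−18.64)²/18.64 = 25.3756
df = 2

test statistic = 25.376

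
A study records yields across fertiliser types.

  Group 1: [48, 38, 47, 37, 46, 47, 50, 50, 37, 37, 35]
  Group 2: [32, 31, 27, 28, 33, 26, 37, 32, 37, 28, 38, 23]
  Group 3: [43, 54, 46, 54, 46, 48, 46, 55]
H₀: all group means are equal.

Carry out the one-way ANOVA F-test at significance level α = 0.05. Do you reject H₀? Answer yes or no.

reject H₀: yes

Group means [42.91, 31.00, 49.00], grand mean 39.871
SSB = Σnᵢ(x̄ᵢ−x̄)² = 1712.575; SSW = ΣΣ(x−x̄ᵢ)² = 760.909
MSB = 1712.575/2 = 856.2874; MSW = 760.909/28 = 27.1753
F = MSB/MSW = 31.5097
df = (2, 28)
p-value (upper-tail) = 0.00000
At α=0.05: p < α → reject H₀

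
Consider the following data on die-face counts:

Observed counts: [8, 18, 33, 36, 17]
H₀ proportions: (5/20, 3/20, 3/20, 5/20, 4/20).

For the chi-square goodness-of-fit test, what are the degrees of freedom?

df = k − 1 = 5 − 1 = 4

degrees of freedom = 4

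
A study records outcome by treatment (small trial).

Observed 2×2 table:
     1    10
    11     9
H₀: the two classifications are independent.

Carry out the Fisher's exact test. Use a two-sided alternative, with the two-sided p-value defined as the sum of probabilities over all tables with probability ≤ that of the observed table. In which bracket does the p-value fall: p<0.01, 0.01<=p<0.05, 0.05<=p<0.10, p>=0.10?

p-value bracket: 0.01<=p<0.05

Margins: r₁=11, r₂=20, c₁=12, c₂=19, n=31
p_obs = C(11,1)·C(20,11)/C(31,12); sum pmf over tables with pmf ≤ p_obs
p-value (two-sided) = 0.02011
→ bracket: 0.01<=p<0.05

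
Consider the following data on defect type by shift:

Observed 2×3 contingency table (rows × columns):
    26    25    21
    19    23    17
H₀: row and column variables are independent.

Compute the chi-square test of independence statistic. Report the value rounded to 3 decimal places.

Row totals [72, 59], col totals [45, 48, 38], n=131
χ² = (26−24.73)²/24.73 + (25−26.38)²/26.38 + (21−20.89)²/20.89 + (19−20.27)²/20.27 + (23−21.62)²/21.62 + (17−17.11)²/17.11 = 0.3062
df = 2

test statistic = 0.306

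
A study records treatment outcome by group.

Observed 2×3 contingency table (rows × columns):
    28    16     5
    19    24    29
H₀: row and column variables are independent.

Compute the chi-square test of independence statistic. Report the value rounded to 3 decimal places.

test statistic = 16.488

Row totals [49, 72], col totals [47, 40, 34], n=121
χ² = (28−19.03)²/19.03 + (16−16.20)²/16.20 + (5−13.77)²/13.77 + (19−27.97)²/27.97 + (24−23.80)²/23.80 + (29−20.23)²/20.23 = 16.4884
df = 2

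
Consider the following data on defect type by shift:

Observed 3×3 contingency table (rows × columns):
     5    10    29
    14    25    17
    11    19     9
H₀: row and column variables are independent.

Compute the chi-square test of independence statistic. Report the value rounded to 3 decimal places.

test statistic = 19.227

Row totals [44, 56, 39], col totals [30, 54, 55], n=139
χ² = (5−9.50)²/9.50 + (10−17.09)²/17.09 + (29−17.41)²/17.41 + (14−12.09)²/12.09 + (25−21.76)²/21.76 + (17−22.16)²/22.16 + (11−8.42)²/8.42 + (19−15.15)²/15.15 + (9−15.43)²/15.43 = 19.2267
df = 4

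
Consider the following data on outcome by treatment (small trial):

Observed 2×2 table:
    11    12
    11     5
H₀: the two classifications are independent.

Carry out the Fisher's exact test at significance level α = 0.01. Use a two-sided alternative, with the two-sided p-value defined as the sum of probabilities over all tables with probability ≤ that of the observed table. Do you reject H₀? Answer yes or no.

reject H₀: no

Margins: r₁=23, r₂=16, c₁=22, c₂=17, n=39
p_obs = C(23,11)·C(16,11)/C(39,22); sum pmf over tables with pmf ≤ p_obs
p-value (two-sided) = 0.32513
At α=0.01: p ≥ α → fail to reject H₀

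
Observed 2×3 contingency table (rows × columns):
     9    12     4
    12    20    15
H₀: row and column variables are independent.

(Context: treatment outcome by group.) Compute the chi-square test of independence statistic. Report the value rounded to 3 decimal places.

Row totals [25, 47], col totals [21, 32, 19], n=72
χ² = (9−7.29)²/7.29 + (12−11.11)²/11.11 + (4−6.60)²/6.60 + (12−13.71)²/13.71 + (20−20.89)²/20.89 + (15−12.40)²/12.40 = 2.2884
df = 2

test statistic = 2.288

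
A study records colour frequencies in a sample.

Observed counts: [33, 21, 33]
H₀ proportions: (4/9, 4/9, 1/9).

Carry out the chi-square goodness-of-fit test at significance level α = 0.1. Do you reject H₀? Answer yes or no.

reject H₀: yes

n = 87; E_i = n·p_i = [38.67, 38.67, 9.67]
χ² = (33−38.67)²/38.67 + (21−38.67)²/38.67 + (33−9.67)²/9.67 = 65.2241
df = 2
p-value (upper-tail) = 0.00000
At α=0.1: p < α → reject H₀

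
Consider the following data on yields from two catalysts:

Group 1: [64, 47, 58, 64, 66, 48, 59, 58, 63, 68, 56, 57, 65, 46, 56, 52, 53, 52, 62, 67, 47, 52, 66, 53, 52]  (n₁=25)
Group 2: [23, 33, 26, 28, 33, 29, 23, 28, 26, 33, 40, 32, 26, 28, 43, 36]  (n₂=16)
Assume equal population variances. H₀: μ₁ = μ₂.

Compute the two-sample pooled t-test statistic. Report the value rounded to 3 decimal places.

test statistic = 12.916

x̄₁=57.240, s₁=6.912, n₁=25
x̄₂=30.438, s₂=5.727, n₂=16
s_p² = [24·6.912² + 15·5.727²]/39 = 42.0128
SE = √(s_p²·(1/25+1/16)) = 2.0752
t = (57.240−30.438)/2.0752 = 12.9158
df = 39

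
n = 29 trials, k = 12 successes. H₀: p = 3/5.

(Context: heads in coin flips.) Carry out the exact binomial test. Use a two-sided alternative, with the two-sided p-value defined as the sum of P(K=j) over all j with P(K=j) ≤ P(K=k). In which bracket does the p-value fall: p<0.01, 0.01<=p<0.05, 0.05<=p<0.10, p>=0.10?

p-value bracket: 0.05<=p<0.10

Exact binomial: n=29, k=12, p₀=3/5=0.6000
P(X=j) = C(n,j)·p₀^j·(1−p₀)^(n−j); p = Σ P(X=j) over j with P(X=j) ≤ P(X=12)
p-value (two-sided) = 0.05621
→ bracket: 0.05<=p<0.10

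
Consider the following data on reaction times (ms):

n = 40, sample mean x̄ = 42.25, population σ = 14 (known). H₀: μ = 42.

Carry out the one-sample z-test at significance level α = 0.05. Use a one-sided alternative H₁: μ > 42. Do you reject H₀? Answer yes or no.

SE = σ/√n = 14/√40 = 2.2136
z = (x̄−μ₀)/SE = (42.25−42)/2.2136 = 0.1129
p-value (one-sided, H₁ greater) = 0.45504
At α=0.05: p ≥ α → fail to reject H₀

reject H₀: no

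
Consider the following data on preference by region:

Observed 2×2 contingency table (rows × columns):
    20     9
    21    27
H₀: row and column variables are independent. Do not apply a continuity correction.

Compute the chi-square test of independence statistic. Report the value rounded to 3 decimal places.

test statistic = 4.617

Row totals [29, 48], col totals [41, 36], n=77
χ² = (20−15.44)²/15.44 + (9−13.56)²/13.56 + (21−25.56)²/25.56 + (27−22.44)²/22.44 = 4.6172
df = 1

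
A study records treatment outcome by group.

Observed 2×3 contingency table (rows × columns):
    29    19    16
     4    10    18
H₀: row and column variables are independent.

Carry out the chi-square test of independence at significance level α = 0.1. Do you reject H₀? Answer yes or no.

Row totals [64, 32], col totals [33, 29, 34], n=96
χ² = (29−22.00)²/22.00 + (19−19.33)²/19.33 + (16−22.67)²/22.67 + (4−11.00)²/11.00 + (10−9.67)²/9.67 + (18−11.33)²/11.33 = 12.5814
df = 2
p-value (upper-tail) = 0.00185
At α=0.1: p < α → reject H₀

reject H₀: yes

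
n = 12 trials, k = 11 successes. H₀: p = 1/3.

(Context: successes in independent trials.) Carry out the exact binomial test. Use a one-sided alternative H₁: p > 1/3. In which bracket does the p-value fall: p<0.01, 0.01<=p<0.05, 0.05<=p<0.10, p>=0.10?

p-value bracket: p<0.01

Exact binomial: n=12, k=11, p₀=1/3=0.3333
P(X≥11) from Σ C(n,i)·p₀^i·(1−p₀)^(n−i)
p-value (one-sided, H₁ greater) = 0.00005
→ bracket: p<0.01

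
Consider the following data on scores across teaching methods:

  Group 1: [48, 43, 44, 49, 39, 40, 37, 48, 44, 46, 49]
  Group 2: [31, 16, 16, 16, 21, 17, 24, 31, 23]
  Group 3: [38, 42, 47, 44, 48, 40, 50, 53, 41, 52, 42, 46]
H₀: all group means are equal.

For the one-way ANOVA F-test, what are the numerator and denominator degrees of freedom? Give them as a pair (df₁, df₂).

k = 3 groups, N = 32 total
df = (k−1, N−k) = (3−1, 32−3) = (2, 29)

degrees of freedom = [2, 29]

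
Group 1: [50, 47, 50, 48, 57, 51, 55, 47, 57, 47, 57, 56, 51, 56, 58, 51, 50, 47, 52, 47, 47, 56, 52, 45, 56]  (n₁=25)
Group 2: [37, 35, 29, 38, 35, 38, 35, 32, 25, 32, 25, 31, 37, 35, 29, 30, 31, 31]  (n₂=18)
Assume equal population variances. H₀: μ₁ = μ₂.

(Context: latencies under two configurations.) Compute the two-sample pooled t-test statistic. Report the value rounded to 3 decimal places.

test statistic = 15.100

x̄₁=51.600, s₁=4.133, n₁=25
x̄₂=32.500, s₂=4.033, n₂=18
s_p² = [24·4.133² + 17·4.033²]/41 = 16.7439
SE = √(s_p²·(1/25+1/18)) = 1.2649
t = (51.600−32.500)/1.2649 = 15.1000
df = 41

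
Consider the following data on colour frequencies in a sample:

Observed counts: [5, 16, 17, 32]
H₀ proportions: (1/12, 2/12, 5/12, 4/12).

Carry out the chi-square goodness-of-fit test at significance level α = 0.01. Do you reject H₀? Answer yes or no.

n = 70; E_i = n·p_i = [5.83, 11.67, 29.17, 23.33]
χ² = (5−5.83)²/5.83 + (16−11.67)²/11.67 + (17−29.17)²/29.17 + (32−23.33)²/23.33 = 10.0229
df = 3
p-value (upper-tail) = 0.01837
At α=0.01: p ≥ α → fail to reject H₀

reject H₀: no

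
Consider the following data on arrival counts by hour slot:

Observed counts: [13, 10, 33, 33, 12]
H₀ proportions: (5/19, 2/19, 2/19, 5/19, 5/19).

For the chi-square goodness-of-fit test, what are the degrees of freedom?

df = k − 1 = 5 − 1 = 4

degrees of freedom = 4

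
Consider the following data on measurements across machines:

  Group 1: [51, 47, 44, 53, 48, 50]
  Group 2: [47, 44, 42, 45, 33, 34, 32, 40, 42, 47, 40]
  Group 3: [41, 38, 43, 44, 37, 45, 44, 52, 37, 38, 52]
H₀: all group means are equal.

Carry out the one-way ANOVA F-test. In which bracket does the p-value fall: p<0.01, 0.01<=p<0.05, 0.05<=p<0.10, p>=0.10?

p-value bracket: 0.01<=p<0.05

Group means [48.83, 40.55, 42.82], grand mean 43.214
SSB = Σnᵢ(x̄ᵢ−x̄)² = 269.517; SSW = ΣΣ(x−x̄ᵢ)² = 637.197
MSB = 269.517/2 = 134.7587; MSW = 637.197/25 = 25.4879
F = MSB/MSW = 5.2872
df = (2, 25)
p-value (upper-tail) = 0.01216
→ bracket: 0.01<=p<0.05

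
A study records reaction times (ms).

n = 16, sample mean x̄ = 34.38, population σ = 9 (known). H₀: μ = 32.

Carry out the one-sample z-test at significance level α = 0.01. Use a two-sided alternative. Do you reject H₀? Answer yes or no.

SE = σ/√n = 9/√16 = 2.2500
z = (x̄−μ₀)/SE = (34.38−32)/2.2500 = 1.0578
p-value (two-sided) = 0.29016
At α=0.01: p ≥ α → fail to reject H₀

reject H₀: no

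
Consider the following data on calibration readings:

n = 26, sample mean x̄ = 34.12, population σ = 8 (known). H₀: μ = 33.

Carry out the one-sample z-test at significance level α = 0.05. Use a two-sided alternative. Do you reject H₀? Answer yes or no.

SE = σ/√n = 8/√26 = 1.5689
z = (x̄−μ₀)/SE = (34.12−33)/1.5689 = 0.7139
p-value (two-sided) = 0.47531
At α=0.05: p ≥ α → fail to reject H₀

reject H₀: no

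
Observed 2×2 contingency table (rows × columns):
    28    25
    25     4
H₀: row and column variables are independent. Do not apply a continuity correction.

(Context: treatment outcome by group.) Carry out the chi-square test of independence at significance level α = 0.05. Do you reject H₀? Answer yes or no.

reject H₀: yes

Row totals [53, 29], col totals [53, 29], n=82
χ² = (28−34.26)²/34.26 + (25−18.74)²/18.74 + (25−18.74)²/18.74 + (4−10.26)²/10.26 = 9.1348
df = 1
p-value (upper-tail) = 0.00251
At α=0.05: p < α → reject H₀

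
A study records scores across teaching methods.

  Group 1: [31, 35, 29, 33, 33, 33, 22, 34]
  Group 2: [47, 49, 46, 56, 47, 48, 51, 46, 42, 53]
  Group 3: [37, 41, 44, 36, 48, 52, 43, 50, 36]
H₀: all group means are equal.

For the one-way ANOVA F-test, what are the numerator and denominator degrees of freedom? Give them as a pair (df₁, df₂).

degrees of freedom = [2, 24]

k = 3 groups, N = 27 total
df = (k−1, N−k) = (3−1, 27−3) = (2, 24)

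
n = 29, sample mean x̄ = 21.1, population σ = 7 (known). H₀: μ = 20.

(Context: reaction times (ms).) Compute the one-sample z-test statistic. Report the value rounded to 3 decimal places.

SE = σ/√n = 7/√29 = 1.2999
z = (x̄−μ₀)/SE = (21.1−20)/1.2999 = 0.8462

test statistic = 0.846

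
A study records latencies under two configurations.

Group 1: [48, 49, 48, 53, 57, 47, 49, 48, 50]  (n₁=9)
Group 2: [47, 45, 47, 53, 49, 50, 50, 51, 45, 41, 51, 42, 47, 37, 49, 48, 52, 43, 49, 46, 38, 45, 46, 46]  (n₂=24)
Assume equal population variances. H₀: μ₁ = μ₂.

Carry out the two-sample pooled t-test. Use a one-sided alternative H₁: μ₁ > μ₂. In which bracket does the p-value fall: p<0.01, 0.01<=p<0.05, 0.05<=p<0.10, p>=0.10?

p-value bracket: 0.01<=p<0.05

x̄₁=49.889, s₁=3.180, n₁=9
x̄₂=46.542, s₂=4.128, n₂=24
s_p² = [8·3.180² + 23·4.128²]/31 = 15.2531
SE = √(s_p²·(1/9+1/24)) = 1.5265
t = (49.889−46.542)/1.5265 = 2.1927
df = 31
p-value (one-sided, H₁ greater) = 0.01798
→ bracket: 0.01<=p<0.05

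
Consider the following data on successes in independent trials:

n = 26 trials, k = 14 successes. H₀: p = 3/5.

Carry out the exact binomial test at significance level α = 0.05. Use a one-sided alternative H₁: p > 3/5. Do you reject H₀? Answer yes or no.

reject H₀: no

Exact binomial: n=26, k=14, p₀=3/5=0.6000
P(X≥14) from Σ C(n,i)·p₀^i·(1−p₀)^(n−i)
p-value (one-sided, H₁ greater) = 0.80065
At α=0.05: p ≥ α → fail to reject H₀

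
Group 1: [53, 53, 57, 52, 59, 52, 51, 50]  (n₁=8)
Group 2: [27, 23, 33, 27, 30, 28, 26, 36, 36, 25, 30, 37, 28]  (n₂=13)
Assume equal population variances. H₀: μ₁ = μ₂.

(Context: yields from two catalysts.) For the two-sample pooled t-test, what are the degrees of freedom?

df = n₁ + n₂ − 2 = 8 + 13 − 2 = 19

degrees of freedom = 19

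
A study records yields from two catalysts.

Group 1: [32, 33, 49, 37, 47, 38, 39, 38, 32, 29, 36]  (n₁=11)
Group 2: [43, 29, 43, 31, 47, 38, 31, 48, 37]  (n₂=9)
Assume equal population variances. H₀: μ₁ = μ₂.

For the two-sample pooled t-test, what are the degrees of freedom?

degrees of freedom = 18

df = n₁ + n₂ − 2 = 11 + 9 − 2 = 18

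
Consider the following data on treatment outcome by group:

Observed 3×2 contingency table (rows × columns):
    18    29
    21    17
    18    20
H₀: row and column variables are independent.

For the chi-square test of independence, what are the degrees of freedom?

degrees of freedom = 2

df = (r−1)(c−1) = (3−1)·(2−1) = 2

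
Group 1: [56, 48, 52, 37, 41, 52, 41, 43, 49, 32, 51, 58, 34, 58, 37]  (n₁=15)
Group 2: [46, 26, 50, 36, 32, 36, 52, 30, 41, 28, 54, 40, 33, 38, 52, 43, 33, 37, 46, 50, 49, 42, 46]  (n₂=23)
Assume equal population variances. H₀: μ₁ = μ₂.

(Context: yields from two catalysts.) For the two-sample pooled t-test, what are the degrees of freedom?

degrees of freedom = 36

df = n₁ + n₂ − 2 = 15 + 23 − 2 = 36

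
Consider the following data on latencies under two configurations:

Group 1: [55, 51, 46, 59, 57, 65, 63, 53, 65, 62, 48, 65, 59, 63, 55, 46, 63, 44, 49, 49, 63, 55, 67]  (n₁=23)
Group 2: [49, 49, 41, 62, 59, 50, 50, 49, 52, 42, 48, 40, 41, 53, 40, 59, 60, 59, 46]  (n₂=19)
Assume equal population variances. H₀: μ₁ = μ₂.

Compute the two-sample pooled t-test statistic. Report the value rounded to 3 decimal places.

test statistic = 2.967

x̄₁=56.609, s₁=7.228, n₁=23
x̄₂=49.947, s₂=7.261, n₂=19
s_p² = [22·7.228² + 18·7.261²]/40 = 52.4606
SE = √(s_p²·(1/23+1/19)) = 2.2454
t = (56.609−49.947)/2.2454 = 2.9666
df = 40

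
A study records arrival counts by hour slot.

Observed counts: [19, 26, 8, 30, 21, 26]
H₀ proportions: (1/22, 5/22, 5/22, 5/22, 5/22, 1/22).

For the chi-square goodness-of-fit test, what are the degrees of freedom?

degrees of freedom = 5

df = k − 1 = 6 − 1 = 5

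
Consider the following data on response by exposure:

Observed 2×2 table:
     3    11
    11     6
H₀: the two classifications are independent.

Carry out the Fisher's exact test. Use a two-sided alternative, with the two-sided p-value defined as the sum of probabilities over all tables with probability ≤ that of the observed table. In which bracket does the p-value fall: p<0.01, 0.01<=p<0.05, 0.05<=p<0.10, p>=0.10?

p-value bracket: 0.01<=p<0.05

Margins: r₁=14, r₂=17, c₁=14, c₂=17, n=31
p_obs = C(14,3)·C(17,11)/C(31,14); sum pmf over tables with pmf ≤ p_obs
p-value (two-sided) = 0.02920
→ bracket: 0.01<=p<0.05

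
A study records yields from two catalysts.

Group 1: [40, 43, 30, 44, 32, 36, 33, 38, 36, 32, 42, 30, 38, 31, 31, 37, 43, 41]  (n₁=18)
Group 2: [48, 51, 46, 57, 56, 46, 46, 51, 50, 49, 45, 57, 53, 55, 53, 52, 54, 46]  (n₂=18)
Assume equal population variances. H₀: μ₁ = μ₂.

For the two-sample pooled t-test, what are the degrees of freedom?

df = n₁ + n₂ − 2 = 18 + 18 − 2 = 34

degrees of freedom = 34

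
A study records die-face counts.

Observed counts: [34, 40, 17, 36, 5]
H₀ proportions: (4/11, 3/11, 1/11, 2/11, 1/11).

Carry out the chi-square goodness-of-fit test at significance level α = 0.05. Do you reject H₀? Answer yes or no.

n = 132; E_i = n·p_i = [48.00, 36.00, 12.00, 24.00, 12.00]
χ² = (34−48.00)²/48.00 + (40−36.00)²/36.00 + (17−12.00)²/12.00 + (36−24.00)²/24.00 + (5−12.00)²/12.00 = 16.6944
df = 4
p-value (upper-tail) = 0.00222
At α=0.05: p < α → reject H₀

reject H₀: yes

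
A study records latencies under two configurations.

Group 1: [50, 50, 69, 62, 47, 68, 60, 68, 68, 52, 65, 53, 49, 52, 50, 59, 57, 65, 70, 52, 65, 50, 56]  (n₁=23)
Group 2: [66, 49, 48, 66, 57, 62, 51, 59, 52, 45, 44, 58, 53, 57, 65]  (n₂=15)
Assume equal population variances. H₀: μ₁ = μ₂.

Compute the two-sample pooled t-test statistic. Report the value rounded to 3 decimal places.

x̄₁=58.130, s₁=7.771, n₁=23
x̄₂=55.467, s₂=7.347, n₂=15
s_p² = [22·7.771² + 14·7.347²]/36 = 57.8984
SE = √(s_p²·(1/23+1/15)) = 2.5253
t = (58.130−55.467)/2.5253 = 1.0548
df = 36

test statistic = 1.055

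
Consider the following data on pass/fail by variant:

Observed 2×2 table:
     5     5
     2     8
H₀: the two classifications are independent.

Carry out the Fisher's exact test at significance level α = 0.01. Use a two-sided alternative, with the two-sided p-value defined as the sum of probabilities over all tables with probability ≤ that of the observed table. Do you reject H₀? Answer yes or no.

Margins: r₁=10, r₂=10, c₁=7, c₂=13, n=20
p_obs = C(10,5)·C(10,2)/C(20,7); sum pmf over tables with pmf ≤ p_obs
p-value (two-sided) = 0.34985
At α=0.01: p ≥ α → fail to reject H₀

reject H₀: no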